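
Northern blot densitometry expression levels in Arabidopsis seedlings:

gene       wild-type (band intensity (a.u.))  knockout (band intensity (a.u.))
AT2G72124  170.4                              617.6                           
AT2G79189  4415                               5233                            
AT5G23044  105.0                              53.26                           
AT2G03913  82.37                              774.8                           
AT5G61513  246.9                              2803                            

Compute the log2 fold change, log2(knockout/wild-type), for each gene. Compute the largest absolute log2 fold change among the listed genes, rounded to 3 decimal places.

log2(617.6/170.4) = 1.858  (AT2G72124)
log2(5233/4415) = 0.245  (AT2G79189)
log2(53.26/105.0) = -0.979  (AT5G23044)
log2(774.8/82.37) = 3.234  (AT2G03913)
log2(2803/246.9) = 3.505  (AT5G61513)
The largest magnitude belongs to AT5G61513.

3.505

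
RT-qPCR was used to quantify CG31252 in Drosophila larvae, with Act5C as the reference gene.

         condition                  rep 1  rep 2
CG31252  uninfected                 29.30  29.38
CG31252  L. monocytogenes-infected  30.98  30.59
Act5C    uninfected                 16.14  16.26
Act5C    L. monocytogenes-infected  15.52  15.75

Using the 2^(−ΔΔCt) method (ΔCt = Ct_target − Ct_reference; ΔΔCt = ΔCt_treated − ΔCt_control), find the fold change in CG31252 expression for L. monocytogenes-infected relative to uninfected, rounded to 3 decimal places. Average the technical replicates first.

0.248

Mean Ct: CG31252 uninfected 29.340; CG31252 L. monocytogenes-infected 30.785; Act5C uninfected 16.200; Act5C L. monocytogenes-infected 15.635
ΔCt(uninfected) = 29.340 − 16.200 = 13.140
ΔCt(L. monocytogenes-infected) = 30.785 − 15.635 = 15.150
ΔΔCt = 15.150 − 13.140 = 2.010
Fold change = 2^(−2.010) = 0.2483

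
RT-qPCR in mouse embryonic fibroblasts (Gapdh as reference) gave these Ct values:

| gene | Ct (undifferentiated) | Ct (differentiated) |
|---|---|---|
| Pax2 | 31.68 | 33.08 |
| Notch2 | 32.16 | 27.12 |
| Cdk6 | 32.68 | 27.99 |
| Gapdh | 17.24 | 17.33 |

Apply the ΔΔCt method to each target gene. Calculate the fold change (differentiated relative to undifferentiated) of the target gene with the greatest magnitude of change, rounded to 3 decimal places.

35.017

Pax2: ΔΔCt = (33.08−17.33) − (31.68−17.24) = 15.75 − 14.44 = 1.31; fold change = 2^-1.31 = 0.403
Notch2: ΔΔCt = (27.12−17.33) − (32.16−17.24) = 9.79 − 14.92 = -5.13; fold change = 2^5.13 = 35.017
Cdk6: ΔΔCt = (27.99−17.33) − (32.68−17.24) = 10.66 − 15.44 = -4.78; fold change = 2^4.78 = 27.474
Notch2 has the largest |ΔΔCt| = 5.13.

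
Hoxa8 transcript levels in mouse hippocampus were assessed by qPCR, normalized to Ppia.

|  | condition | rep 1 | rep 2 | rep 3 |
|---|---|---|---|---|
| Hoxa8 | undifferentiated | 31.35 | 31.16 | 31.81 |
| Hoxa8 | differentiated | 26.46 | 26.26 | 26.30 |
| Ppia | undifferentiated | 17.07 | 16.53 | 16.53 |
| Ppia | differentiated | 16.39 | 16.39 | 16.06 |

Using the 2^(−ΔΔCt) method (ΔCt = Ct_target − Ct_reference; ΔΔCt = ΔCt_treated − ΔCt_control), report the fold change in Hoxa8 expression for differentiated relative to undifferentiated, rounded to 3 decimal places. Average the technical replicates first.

25.457

Mean Ct: Hoxa8 undifferentiated 31.440; Hoxa8 differentiated 26.340; Ppia undifferentiated 16.710; Ppia differentiated 16.280
ΔCt(undifferentiated) = 31.440 − 16.710 = 14.730
ΔCt(differentiated) = 26.340 − 16.280 = 10.060
ΔΔCt = 10.060 − 14.730 = -4.670
Fold change = 2^(−(-4.670)) = 2^4.670 = 25.4572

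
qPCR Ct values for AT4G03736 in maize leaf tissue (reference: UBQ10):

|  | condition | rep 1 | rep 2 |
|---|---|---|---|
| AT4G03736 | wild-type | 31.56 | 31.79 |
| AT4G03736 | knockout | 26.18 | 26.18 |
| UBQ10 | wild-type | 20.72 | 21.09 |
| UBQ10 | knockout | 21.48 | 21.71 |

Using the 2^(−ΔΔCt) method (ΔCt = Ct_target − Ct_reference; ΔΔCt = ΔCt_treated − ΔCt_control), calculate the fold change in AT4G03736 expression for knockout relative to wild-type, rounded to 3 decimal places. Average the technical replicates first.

Mean Ct: AT4G03736 wild-type 31.675; AT4G03736 knockout 26.180; UBQ10 wild-type 20.905; UBQ10 knockout 21.595
ΔCt(wild-type) = 31.675 − 20.905 = 10.770
ΔCt(knockout) = 26.180 − 21.595 = 4.585
ΔΔCt = 4.585 − 10.770 = -6.185
Fold change = 2^(−(-6.185)) = 2^6.185 = 72.7563

72.756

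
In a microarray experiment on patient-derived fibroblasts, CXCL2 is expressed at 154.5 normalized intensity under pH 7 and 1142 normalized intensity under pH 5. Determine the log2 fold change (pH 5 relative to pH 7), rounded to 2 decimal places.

2.89

Fold change = 1142 / 154.5 = 7.3916
log2(7.3916) = 2.886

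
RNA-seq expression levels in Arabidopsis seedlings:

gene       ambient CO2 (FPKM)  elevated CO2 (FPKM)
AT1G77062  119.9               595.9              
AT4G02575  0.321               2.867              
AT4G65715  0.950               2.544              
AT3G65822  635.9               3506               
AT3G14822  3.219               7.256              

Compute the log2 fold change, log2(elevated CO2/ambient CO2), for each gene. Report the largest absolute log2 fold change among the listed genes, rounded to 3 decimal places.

log2(595.9/119.9) = 2.313  (AT1G77062)
log2(2.867/0.321) = 3.159  (AT4G02575)
log2(2.544/0.950) = 1.421  (AT4G65715)
log2(3506/635.9) = 2.463  (AT3G65822)
log2(7.256/3.219) = 1.173  (AT3G14822)
The largest magnitude belongs to AT4G02575.

3.159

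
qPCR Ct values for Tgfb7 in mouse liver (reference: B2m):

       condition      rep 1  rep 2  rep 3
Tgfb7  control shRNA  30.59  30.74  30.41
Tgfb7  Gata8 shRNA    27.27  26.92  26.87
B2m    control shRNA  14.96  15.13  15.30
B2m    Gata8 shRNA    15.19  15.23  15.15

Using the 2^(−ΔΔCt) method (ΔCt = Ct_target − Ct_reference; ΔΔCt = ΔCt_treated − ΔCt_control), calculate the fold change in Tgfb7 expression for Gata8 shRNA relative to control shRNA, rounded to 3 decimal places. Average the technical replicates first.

Mean Ct: Tgfb7 control shRNA 30.580; Tgfb7 Gata8 shRNA 27.020; B2m control shRNA 15.130; B2m Gata8 shRNA 15.190
ΔCt(control shRNA) = 30.580 − 15.130 = 15.450
ΔCt(Gata8 shRNA) = 27.020 − 15.190 = 11.830
ΔΔCt = 11.830 − 15.450 = -3.620
Fold change = 2^(−(-3.620)) = 2^3.620 = 12.2950

12.295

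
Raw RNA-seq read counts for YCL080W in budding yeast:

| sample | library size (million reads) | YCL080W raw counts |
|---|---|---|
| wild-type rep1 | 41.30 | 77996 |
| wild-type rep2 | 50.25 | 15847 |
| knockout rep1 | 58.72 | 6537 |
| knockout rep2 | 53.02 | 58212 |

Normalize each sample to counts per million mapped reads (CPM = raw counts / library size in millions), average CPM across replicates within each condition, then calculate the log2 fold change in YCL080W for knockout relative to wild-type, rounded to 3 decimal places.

-0.866

CPM(wild-type rep1) = 77996 / 41.30 = 1888.5230
CPM(wild-type rep2) = 15847 / 50.25 = 315.3632
CPM(knockout rep1) = 6537 / 58.72 = 111.3249
CPM(knockout rep2) = 58212 / 53.02 = 1097.9253
mean CPM(wild-type) = 1101.9431; mean CPM(knockout) = 604.6251
Fold change = 604.6251 / 1101.9431 = 0.54869
log2(0.54869) = -0.8659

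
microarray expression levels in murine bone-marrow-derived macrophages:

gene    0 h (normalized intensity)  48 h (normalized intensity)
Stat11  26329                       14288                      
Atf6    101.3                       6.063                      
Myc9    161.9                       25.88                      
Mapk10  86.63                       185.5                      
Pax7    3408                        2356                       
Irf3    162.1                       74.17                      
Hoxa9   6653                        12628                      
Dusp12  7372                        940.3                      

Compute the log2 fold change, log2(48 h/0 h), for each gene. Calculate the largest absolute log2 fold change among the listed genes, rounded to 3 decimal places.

log2(14288/26329) = -0.882  (Stat11)
log2(6.063/101.3) = -4.062  (Atf6)
log2(25.88/161.9) = -2.645  (Myc9)
log2(185.5/86.63) = 1.098  (Mapk10)
log2(2356/3408) = -0.533  (Pax7)
log2(74.17/162.1) = -1.128  (Irf3)
log2(12628/6653) = 0.925  (Hoxa9)
log2(940.3/7372) = -2.971  (Dusp12)
The largest magnitude belongs to Atf6.

4.062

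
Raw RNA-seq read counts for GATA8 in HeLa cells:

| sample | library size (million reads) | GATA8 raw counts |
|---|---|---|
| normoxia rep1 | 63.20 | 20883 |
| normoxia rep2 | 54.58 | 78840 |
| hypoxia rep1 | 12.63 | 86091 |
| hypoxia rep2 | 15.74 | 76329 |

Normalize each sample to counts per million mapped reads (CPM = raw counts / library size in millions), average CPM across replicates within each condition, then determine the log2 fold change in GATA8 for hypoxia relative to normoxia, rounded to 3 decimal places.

2.716

CPM(normoxia rep1) = 20883 / 63.20 = 330.4272
CPM(normoxia rep2) = 78840 / 54.58 = 1444.4852
CPM(hypoxia rep1) = 86091 / 12.63 = 6816.3895
CPM(hypoxia rep2) = 76329 / 15.74 = 4849.3647
mean CPM(normoxia) = 887.4562; mean CPM(hypoxia) = 5832.8771
Fold change = 5832.8771 / 887.4562 = 6.57258
log2(6.57258) = 2.7165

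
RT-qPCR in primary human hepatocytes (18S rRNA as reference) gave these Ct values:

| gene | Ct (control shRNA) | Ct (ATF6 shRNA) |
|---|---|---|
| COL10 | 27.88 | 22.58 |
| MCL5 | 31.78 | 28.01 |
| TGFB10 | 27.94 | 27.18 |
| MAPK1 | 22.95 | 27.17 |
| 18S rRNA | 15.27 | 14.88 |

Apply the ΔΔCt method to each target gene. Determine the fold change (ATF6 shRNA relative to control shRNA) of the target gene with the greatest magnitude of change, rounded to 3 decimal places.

COL10: ΔΔCt = (22.58−14.88) − (27.88−15.27) = 7.70 − 12.61 = -4.91; fold change = 2^4.91 = 30.065
MCL5: ΔΔCt = (28.01−14.88) − (31.78−15.27) = 13.13 − 16.51 = -3.38; fold change = 2^3.38 = 10.411
TGFB10: ΔΔCt = (27.18−14.88) − (27.94−15.27) = 12.30 − 12.67 = -0.37; fold change = 2^0.37 = 1.292
MAPK1: ΔΔCt = (27.17−14.88) − (22.95−15.27) = 12.29 − 7.68 = 4.61; fold change = 2^-4.61 = 0.041
COL10 has the largest |ΔΔCt| = 4.91.

30.065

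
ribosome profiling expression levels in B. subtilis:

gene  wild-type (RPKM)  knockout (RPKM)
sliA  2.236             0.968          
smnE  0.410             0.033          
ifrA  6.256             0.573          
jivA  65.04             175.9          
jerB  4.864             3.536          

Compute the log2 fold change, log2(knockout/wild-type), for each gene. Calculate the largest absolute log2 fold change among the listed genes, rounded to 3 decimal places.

3.635

log2(0.968/2.236) = -1.208  (sliA)
log2(0.033/0.410) = -3.635  (smnE)
log2(0.573/6.256) = -3.449  (ifrA)
log2(175.9/65.04) = 1.435  (jivA)
log2(3.536/4.864) = -0.460  (jerB)
The largest magnitude belongs to smnE.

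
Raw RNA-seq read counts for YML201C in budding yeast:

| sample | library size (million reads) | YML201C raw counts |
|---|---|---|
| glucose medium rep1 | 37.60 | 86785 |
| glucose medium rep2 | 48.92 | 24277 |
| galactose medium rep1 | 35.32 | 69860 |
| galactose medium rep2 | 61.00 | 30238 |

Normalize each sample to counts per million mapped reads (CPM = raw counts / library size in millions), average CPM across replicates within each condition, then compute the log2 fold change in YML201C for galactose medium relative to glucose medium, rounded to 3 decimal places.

CPM(glucose medium rep1) = 86785 / 37.60 = 2308.1117
CPM(glucose medium rep2) = 24277 / 48.92 = 496.2592
CPM(galactose medium rep1) = 69860 / 35.32 = 1977.9162
CPM(galactose medium rep2) = 30238 / 61.00 = 495.7049
mean CPM(glucose medium) = 1402.1855; mean CPM(galactose medium) = 1236.8106
Fold change = 1236.8106 / 1402.1855 = 0.88206
log2(0.88206) = -0.1811

-0.181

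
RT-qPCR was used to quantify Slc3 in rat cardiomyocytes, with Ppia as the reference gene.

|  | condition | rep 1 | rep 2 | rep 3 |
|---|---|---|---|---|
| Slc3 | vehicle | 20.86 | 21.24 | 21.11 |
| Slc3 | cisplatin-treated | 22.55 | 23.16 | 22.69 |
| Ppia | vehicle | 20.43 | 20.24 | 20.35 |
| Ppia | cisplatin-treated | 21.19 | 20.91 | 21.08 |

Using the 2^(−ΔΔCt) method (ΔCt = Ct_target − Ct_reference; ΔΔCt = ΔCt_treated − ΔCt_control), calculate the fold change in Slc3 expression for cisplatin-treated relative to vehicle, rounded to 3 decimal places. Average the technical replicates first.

0.497

Mean Ct: Slc3 vehicle 21.070; Slc3 cisplatin-treated 22.800; Ppia vehicle 20.340; Ppia cisplatin-treated 21.060
ΔCt(vehicle) = 21.070 − 20.340 = 0.730
ΔCt(cisplatin-treated) = 22.800 − 21.060 = 1.740
ΔΔCt = 1.740 − 0.730 = 1.010
Fold change = 2^(−1.010) = 0.4965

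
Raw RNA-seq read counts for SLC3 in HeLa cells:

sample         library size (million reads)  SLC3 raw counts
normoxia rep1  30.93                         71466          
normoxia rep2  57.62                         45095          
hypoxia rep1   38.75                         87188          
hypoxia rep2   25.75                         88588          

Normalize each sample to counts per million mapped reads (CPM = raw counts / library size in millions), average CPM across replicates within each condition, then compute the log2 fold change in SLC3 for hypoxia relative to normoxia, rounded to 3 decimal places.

0.879

CPM(normoxia rep1) = 71466 / 30.93 = 2310.5723
CPM(normoxia rep2) = 45095 / 57.62 = 782.6276
CPM(hypoxia rep1) = 87188 / 38.75 = 2250.0129
CPM(hypoxia rep2) = 88588 / 25.75 = 3440.3107
mean CPM(normoxia) = 1546.5999; mean CPM(hypoxia) = 2845.1618
Fold change = 2845.1618 / 1546.5999 = 1.83962
log2(1.83962) = 0.8794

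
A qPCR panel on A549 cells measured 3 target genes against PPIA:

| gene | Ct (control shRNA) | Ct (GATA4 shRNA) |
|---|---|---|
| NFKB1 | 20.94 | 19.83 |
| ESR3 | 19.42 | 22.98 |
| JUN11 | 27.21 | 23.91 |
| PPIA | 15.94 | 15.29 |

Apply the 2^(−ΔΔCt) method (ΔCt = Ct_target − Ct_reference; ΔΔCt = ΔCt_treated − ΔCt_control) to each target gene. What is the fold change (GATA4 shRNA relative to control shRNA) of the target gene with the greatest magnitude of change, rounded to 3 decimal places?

NFKB1: ΔΔCt = (19.83−15.29) − (20.94−15.94) = 4.54 − 5.00 = -0.46; fold change = 2^0.46 = 1.376
ESR3: ΔΔCt = (22.98−15.29) − (19.42−15.94) = 7.69 − 3.48 = 4.21; fold change = 2^-4.21 = 0.054
JUN11: ΔΔCt = (23.91−15.29) − (27.21−15.94) = 8.62 − 11.27 = -2.65; fold change = 2^2.65 = 6.277
ESR3 has the largest |ΔΔCt| = 4.21.

0.054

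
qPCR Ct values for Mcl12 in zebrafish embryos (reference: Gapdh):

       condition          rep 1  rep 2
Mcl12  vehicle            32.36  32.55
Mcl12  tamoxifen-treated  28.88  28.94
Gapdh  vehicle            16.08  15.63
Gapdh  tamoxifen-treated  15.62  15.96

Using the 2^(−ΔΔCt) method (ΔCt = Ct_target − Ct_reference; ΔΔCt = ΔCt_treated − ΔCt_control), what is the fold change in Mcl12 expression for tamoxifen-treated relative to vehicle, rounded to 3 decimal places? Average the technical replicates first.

11.158

Mean Ct: Mcl12 vehicle 32.455; Mcl12 tamoxifen-treated 28.910; Gapdh vehicle 15.855; Gapdh tamoxifen-treated 15.790
ΔCt(vehicle) = 32.455 − 15.855 = 16.600
ΔCt(tamoxifen-treated) = 28.910 − 15.790 = 13.120
ΔΔCt = 13.120 − 16.600 = -3.480
Fold change = 2^(−(-3.480)) = 2^3.480 = 11.1579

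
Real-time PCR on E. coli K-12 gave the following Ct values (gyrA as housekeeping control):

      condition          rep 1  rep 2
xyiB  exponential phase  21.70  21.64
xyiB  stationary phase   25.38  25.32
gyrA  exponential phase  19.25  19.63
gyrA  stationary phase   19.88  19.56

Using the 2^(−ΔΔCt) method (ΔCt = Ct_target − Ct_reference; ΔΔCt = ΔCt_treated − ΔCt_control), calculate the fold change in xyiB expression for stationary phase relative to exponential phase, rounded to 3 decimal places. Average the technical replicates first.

Mean Ct: xyiB exponential phase 21.670; xyiB stationary phase 25.350; gyrA exponential phase 19.440; gyrA stationary phase 19.720
ΔCt(exponential phase) = 21.670 − 19.440 = 2.230
ΔCt(stationary phase) = 25.350 − 19.720 = 5.630
ΔΔCt = 5.630 − 2.230 = 3.400
Fold change = 2^(−3.400) = 0.0947

0.095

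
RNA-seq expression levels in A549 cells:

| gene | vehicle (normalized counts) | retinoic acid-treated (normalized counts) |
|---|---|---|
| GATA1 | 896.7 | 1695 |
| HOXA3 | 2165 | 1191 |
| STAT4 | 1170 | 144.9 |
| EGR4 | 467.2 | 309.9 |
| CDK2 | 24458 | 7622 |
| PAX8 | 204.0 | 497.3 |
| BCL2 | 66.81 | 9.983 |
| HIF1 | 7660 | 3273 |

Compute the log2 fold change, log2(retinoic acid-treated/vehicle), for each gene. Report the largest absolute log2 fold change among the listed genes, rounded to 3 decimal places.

3.013

log2(1695/896.7) = 0.919  (GATA1)
log2(1191/2165) = -0.862  (HOXA3)
log2(144.9/1170) = -3.013  (STAT4)
log2(309.9/467.2) = -0.592  (EGR4)
log2(7622/24458) = -1.682  (CDK2)
log2(497.3/204.0) = 1.286  (PAX8)
log2(9.983/66.81) = -2.743  (BCL2)
log2(3273/7660) = -1.227  (HIF1)
The largest magnitude belongs to STAT4.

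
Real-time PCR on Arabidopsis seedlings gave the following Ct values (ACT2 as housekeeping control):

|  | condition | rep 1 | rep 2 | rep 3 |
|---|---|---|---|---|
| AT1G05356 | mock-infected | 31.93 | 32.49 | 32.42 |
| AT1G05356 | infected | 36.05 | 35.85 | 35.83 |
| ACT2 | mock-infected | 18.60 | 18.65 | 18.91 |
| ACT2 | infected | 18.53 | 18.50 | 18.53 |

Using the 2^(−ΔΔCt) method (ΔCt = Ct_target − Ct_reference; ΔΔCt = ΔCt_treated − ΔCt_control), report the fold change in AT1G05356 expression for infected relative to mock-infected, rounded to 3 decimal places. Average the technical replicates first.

Mean Ct: AT1G05356 mock-infected 32.280; AT1G05356 infected 35.910; ACT2 mock-infected 18.720; ACT2 infected 18.520
ΔCt(mock-infected) = 32.280 − 18.720 = 13.560
ΔCt(infected) = 35.910 − 18.520 = 17.390
ΔΔCt = 17.390 − 13.560 = 3.830
Fold change = 2^(−3.830) = 0.0703

0.070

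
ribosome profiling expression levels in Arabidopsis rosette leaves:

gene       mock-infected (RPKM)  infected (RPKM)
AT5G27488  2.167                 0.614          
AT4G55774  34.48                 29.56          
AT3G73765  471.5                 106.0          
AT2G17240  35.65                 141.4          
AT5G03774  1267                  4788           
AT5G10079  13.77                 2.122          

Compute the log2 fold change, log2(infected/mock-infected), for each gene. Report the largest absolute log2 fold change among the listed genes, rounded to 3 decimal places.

log2(0.614/2.167) = -1.819  (AT5G27488)
log2(29.56/34.48) = -0.222  (AT4G55774)
log2(106.0/471.5) = -2.153  (AT3G73765)
log2(141.4/35.65) = 1.988  (AT2G17240)
log2(4788/1267) = 1.918  (AT5G03774)
log2(2.122/13.77) = -2.698  (AT5G10079)
The largest magnitude belongs to AT5G10079.

2.698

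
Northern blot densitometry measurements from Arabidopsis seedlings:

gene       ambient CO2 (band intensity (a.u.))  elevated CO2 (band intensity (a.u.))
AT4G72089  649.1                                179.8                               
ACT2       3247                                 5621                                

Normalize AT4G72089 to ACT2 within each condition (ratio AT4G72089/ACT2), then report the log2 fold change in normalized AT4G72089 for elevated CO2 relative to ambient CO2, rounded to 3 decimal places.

AT4G72089/ACT2 (ambient CO2) = 649.1 / 3247 = 0.19991
AT4G72089/ACT2 (elevated CO2) = 179.8 / 5621 = 0.031987
Fold change = 0.031987 / 0.19991 = 0.1600
log2(0.1600) = -2.6438

-2.644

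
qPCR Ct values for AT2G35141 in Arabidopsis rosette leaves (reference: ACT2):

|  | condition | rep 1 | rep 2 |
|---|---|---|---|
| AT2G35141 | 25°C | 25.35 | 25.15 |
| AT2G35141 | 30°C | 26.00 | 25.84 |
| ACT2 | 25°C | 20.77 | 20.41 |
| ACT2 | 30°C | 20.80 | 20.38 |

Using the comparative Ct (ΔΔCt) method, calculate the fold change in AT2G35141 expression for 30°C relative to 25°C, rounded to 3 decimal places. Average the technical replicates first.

0.629

Mean Ct: AT2G35141 25°C 25.250; AT2G35141 30°C 25.920; ACT2 25°C 20.590; ACT2 30°C 20.590
ΔCt(25°C) = 25.250 − 20.590 = 4.660
ΔCt(30°C) = 25.920 − 20.590 = 5.330
ΔΔCt = 5.330 − 4.660 = 0.670
Fold change = 2^(−0.670) = 0.6285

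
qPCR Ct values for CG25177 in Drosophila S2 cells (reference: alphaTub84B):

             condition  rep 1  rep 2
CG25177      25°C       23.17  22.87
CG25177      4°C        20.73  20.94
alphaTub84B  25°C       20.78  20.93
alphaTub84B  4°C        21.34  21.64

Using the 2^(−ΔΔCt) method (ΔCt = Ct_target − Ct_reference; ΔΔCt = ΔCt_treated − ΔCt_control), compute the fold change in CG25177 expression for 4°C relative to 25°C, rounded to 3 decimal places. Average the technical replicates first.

7.062

Mean Ct: CG25177 25°C 23.020; CG25177 4°C 20.835; alphaTub84B 25°C 20.855; alphaTub84B 4°C 21.490
ΔCt(25°C) = 23.020 − 20.855 = 2.165
ΔCt(4°C) = 20.835 − 21.490 = -0.655
ΔΔCt = -0.655 − 2.165 = -2.820
Fold change = 2^(−(-2.820)) = 2^2.820 = 7.0616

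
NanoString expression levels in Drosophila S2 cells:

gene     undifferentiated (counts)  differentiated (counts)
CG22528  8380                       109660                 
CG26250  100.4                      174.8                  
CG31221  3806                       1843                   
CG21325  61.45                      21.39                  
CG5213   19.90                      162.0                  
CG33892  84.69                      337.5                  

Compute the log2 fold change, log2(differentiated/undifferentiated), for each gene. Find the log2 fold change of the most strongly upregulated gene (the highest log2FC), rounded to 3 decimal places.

log2(109660/8380) = 3.710  (CG22528)
log2(174.8/100.4) = 0.800  (CG26250)
log2(1843/3806) = -1.046  (CG31221)
log2(21.39/61.45) = -1.522  (CG21325)
log2(162.0/19.90) = 3.025  (CG5213)
log2(337.5/84.69) = 1.995  (CG33892)
CG22528 is most strongly upregulated.

3.710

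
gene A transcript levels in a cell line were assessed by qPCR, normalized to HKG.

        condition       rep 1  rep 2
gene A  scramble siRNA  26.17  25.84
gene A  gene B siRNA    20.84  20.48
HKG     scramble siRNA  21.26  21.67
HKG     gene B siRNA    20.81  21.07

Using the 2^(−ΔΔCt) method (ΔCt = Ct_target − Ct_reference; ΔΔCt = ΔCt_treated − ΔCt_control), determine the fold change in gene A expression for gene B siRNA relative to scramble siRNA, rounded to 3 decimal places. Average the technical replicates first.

28.246

Mean Ct: gene A scramble siRNA 26.005; gene A gene B siRNA 20.660; HKG scramble siRNA 21.465; HKG gene B siRNA 20.940
ΔCt(scramble siRNA) = 26.005 − 21.465 = 4.540
ΔCt(gene B siRNA) = 20.660 − 20.940 = -0.280
ΔΔCt = -0.280 − 4.540 = -4.820
Fold change = 2^(−(-4.820)) = 2^4.820 = 28.2465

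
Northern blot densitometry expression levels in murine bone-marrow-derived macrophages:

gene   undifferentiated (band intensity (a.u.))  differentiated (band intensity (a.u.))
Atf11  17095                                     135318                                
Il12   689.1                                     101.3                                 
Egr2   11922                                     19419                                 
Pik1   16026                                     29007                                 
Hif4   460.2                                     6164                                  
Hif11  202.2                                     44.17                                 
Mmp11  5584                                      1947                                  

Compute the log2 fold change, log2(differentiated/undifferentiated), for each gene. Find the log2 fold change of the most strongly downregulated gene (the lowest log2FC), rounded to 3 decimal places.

log2(135318/17095) = 2.985  (Atf11)
log2(101.3/689.1) = -2.766  (Il12)
log2(19419/11922) = 0.704  (Egr2)
log2(29007/16026) = 0.856  (Pik1)
log2(6164/460.2) = 3.744  (Hif4)
log2(44.17/202.2) = -2.195  (Hif11)
log2(1947/5584) = -1.520  (Mmp11)
Il12 is most strongly downregulated.

-2.766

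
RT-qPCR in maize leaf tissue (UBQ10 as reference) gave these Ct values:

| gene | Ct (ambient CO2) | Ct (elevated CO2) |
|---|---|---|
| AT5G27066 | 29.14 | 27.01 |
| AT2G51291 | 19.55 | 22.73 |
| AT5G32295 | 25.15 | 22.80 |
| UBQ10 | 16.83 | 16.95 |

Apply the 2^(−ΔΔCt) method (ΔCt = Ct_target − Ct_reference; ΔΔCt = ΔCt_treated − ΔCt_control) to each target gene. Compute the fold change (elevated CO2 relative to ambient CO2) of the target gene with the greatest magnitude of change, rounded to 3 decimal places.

0.120

AT5G27066: ΔΔCt = (27.01−16.95) − (29.14−16.83) = 10.06 − 12.31 = -2.25; fold change = 2^2.25 = 4.757
AT2G51291: ΔΔCt = (22.73−16.95) − (19.55−16.83) = 5.78 − 2.72 = 3.06; fold change = 2^-3.06 = 0.120
AT5G32295: ΔΔCt = (22.80−16.95) − (25.15−16.83) = 5.85 − 8.32 = -2.47; fold change = 2^2.47 = 5.540
AT2G51291 has the largest |ΔΔCt| = 3.06.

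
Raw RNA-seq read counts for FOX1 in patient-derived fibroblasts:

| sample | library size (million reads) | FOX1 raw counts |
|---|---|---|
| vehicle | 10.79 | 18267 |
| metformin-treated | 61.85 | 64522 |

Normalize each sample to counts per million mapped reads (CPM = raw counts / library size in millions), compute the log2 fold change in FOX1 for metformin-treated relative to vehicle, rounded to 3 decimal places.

CPM(vehicle) = 18267 / 10.79 = 1692.9564
CPM(metformin-treated) = 64522 / 61.85 = 1043.2013
Fold change = 1043.2013 / 1692.9564 = 0.61620
log2(0.61620) = -0.6985

-0.699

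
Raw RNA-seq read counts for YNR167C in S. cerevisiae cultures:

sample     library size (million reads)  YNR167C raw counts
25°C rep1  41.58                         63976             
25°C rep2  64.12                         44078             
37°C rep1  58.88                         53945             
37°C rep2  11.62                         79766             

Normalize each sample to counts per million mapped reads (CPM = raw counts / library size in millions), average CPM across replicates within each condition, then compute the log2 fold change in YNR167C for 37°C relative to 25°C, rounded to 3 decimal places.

CPM(25°C rep1) = 63976 / 41.58 = 1538.6243
CPM(25°C rep2) = 44078 / 64.12 = 687.4298
CPM(37°C rep1) = 53945 / 58.88 = 916.1855
CPM(37°C rep2) = 79766 / 11.62 = 6864.5439
mean CPM(25°C) = 1113.0271; mean CPM(37°C) = 3890.3647
Fold change = 3890.3647 / 1113.0271 = 3.49530
log2(3.49530) = 1.8054

1.805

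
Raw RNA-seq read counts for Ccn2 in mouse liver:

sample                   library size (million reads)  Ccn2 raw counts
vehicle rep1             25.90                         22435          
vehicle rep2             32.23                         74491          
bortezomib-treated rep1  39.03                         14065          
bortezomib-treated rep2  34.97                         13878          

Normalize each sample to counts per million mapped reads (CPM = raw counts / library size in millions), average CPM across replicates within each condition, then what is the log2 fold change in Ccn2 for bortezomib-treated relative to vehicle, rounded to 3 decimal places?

CPM(vehicle rep1) = 22435 / 25.90 = 866.2162
CPM(vehicle rep2) = 74491 / 32.23 = 2311.2318
CPM(bortezomib-treated rep1) = 14065 / 39.03 = 360.3638
CPM(bortezomib-treated rep2) = 13878 / 34.97 = 396.8544
mean CPM(vehicle) = 1588.7240; mean CPM(bortezomib-treated) = 378.6091
Fold change = 378.6091 / 1588.7240 = 0.23831
log2(0.23831) = -2.0691

-2.069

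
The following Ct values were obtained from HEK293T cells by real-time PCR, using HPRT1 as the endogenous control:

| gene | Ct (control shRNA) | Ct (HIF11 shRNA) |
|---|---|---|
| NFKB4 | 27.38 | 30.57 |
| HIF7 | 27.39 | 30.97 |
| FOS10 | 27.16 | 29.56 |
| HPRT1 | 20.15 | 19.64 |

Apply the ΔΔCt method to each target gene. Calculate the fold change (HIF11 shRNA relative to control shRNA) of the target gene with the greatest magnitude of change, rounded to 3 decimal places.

0.059

NFKB4: ΔΔCt = (30.57−19.64) − (27.38−20.15) = 10.93 − 7.23 = 3.70; fold change = 2^-3.70 = 0.077
HIF7: ΔΔCt = (30.97−19.64) − (27.39−20.15) = 11.33 − 7.24 = 4.09; fold change = 2^-4.09 = 0.059
FOS10: ΔΔCt = (29.56−19.64) − (27.16−20.15) = 9.92 − 7.01 = 2.91; fold change = 2^-2.91 = 0.133
HIF7 has the largest |ΔΔCt| = 4.09.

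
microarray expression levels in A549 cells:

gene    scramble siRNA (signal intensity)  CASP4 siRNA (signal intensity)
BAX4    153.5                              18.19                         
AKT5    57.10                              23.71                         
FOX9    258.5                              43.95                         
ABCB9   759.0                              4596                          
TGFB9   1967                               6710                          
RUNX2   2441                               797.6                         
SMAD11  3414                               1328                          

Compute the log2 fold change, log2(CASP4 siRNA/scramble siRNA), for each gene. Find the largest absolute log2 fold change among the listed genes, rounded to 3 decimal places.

log2(18.19/153.5) = -3.077  (BAX4)
log2(23.71/57.10) = -1.268  (AKT5)
log2(43.95/258.5) = -2.556  (FOX9)
log2(4596/759.0) = 2.598  (ABCB9)
log2(6710/1967) = 1.770  (TGFB9)
log2(797.6/2441) = -1.614  (RUNX2)
log2(1328/3414) = -1.362  (SMAD11)
The largest magnitude belongs to BAX4.

3.077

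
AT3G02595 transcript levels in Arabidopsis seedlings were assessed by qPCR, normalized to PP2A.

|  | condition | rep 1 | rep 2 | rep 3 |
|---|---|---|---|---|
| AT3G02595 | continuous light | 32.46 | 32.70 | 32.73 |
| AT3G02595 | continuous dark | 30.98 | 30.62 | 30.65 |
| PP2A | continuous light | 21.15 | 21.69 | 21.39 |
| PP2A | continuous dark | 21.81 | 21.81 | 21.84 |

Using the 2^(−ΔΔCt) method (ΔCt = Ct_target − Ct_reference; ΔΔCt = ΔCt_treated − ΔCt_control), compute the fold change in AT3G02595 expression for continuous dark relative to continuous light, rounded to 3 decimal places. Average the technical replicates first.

4.891

Mean Ct: AT3G02595 continuous light 32.630; AT3G02595 continuous dark 30.750; PP2A continuous light 21.410; PP2A continuous dark 21.820
ΔCt(continuous light) = 32.630 − 21.410 = 11.220
ΔCt(continuous dark) = 30.750 − 21.820 = 8.930
ΔΔCt = 8.930 − 11.220 = -2.290
Fold change = 2^(−(-2.290)) = 2^2.290 = 4.8906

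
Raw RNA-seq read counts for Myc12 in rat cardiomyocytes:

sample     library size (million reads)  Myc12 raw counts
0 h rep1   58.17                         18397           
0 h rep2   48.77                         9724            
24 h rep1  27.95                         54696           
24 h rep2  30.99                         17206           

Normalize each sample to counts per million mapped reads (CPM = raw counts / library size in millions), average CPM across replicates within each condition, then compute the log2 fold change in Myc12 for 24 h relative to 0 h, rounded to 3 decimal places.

CPM(0 h rep1) = 18397 / 58.17 = 316.2627
CPM(0 h rep2) = 9724 / 48.77 = 199.3849
CPM(24 h rep1) = 54696 / 27.95 = 1956.9231
CPM(24 h rep2) = 17206 / 30.99 = 555.2114
mean CPM(0 h) = 257.8238; mean CPM(24 h) = 1256.0672
Fold change = 1256.0672 / 257.8238 = 4.87181
log2(4.87181) = 2.2845

2.284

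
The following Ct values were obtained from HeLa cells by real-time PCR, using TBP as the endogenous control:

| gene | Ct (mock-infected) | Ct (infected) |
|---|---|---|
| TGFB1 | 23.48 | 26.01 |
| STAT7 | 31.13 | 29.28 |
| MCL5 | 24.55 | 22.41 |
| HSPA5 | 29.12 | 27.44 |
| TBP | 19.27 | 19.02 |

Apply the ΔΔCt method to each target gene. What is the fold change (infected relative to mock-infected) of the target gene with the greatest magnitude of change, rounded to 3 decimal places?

0.146

TGFB1: ΔΔCt = (26.01−19.02) − (23.48−19.27) = 6.99 − 4.21 = 2.78; fold change = 2^-2.78 = 0.146
STAT7: ΔΔCt = (29.28−19.02) − (31.13−19.27) = 10.26 − 11.86 = -1.60; fold change = 2^1.60 = 3.031
MCL5: ΔΔCt = (22.41−19.02) − (24.55−19.27) = 3.39 − 5.28 = -1.89; fold change = 2^1.89 = 3.706
HSPA5: ΔΔCt = (27.44−19.02) − (29.12−19.27) = 8.42 − 9.85 = -1.43; fold change = 2^1.43 = 2.694
TGFB1 has the largest |ΔΔCt| = 2.78.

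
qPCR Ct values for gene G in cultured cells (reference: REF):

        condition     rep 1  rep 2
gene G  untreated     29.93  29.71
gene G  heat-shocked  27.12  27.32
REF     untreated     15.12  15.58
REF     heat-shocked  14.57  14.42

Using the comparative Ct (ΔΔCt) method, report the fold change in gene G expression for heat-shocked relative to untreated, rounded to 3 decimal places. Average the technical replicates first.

3.352

Mean Ct: gene G untreated 29.820; gene G heat-shocked 27.220; REF untreated 15.350; REF heat-shocked 14.495
ΔCt(untreated) = 29.820 − 15.350 = 14.470
ΔCt(heat-shocked) = 27.220 − 14.495 = 12.725
ΔΔCt = 12.725 − 14.470 = -1.745
Fold change = 2^(−(-1.745)) = 2^1.745 = 3.3519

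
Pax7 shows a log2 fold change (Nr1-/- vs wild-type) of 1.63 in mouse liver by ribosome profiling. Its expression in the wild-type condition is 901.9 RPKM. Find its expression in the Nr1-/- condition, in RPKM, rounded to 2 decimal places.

Fold change = 2^(1.63) = 3.0951
Nr1-/- expression = 901.9 × 3.0951 = 2791.50

2791.50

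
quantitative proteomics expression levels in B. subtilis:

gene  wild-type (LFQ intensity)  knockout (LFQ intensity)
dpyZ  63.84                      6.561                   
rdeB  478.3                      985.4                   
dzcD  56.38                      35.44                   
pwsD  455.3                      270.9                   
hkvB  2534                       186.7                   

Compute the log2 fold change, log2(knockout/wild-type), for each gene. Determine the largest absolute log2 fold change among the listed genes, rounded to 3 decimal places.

3.763

log2(6.561/63.84) = -3.282  (dpyZ)
log2(985.4/478.3) = 1.043  (rdeB)
log2(35.44/56.38) = -0.670  (dzcD)
log2(270.9/455.3) = -0.749  (pwsD)
log2(186.7/2534) = -3.763  (hkvB)
The largest magnitude belongs to hkvB.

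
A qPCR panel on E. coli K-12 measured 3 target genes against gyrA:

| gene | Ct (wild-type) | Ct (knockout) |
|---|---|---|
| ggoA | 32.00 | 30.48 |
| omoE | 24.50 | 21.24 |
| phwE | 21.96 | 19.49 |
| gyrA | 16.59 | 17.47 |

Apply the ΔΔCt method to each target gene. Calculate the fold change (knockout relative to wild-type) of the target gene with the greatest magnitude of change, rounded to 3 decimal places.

ggoA: ΔΔCt = (30.48−17.47) − (32.00−16.59) = 13.01 − 15.41 = -2.40; fold change = 2^2.40 = 5.278
omoE: ΔΔCt = (21.24−17.47) − (24.50−16.59) = 3.77 − 7.91 = -4.14; fold change = 2^4.14 = 17.630
phwE: ΔΔCt = (19.49−17.47) − (21.96−16.59) = 2.02 − 5.37 = -3.35; fold change = 2^3.35 = 10.196
omoE has the largest |ΔΔCt| = 4.14.

17.630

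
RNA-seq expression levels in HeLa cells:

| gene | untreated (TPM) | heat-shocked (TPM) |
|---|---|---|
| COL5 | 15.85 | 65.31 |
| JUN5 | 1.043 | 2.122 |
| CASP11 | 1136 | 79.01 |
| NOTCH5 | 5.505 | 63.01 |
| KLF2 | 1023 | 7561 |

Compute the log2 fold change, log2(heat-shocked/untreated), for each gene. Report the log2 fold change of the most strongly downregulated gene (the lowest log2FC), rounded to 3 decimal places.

log2(65.31/15.85) = 2.043  (COL5)
log2(2.122/1.043) = 1.025  (JUN5)
log2(79.01/1136) = -3.846  (CASP11)
log2(63.01/5.505) = 3.517  (NOTCH5)
log2(7561/1023) = 2.886  (KLF2)
CASP11 is most strongly downregulated.

-3.846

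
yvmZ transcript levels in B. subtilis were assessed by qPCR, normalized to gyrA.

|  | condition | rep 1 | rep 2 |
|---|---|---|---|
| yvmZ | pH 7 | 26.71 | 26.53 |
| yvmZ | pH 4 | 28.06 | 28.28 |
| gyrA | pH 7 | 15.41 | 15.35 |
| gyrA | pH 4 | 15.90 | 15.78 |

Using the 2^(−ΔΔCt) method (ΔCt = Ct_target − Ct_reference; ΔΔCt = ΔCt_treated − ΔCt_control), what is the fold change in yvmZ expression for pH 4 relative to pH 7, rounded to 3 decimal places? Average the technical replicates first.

0.470

Mean Ct: yvmZ pH 7 26.620; yvmZ pH 4 28.170; gyrA pH 7 15.380; gyrA pH 4 15.840
ΔCt(pH 7) = 26.620 − 15.380 = 11.240
ΔCt(pH 4) = 28.170 − 15.840 = 12.330
ΔΔCt = 12.330 − 11.240 = 1.090
Fold change = 2^(−1.090) = 0.4698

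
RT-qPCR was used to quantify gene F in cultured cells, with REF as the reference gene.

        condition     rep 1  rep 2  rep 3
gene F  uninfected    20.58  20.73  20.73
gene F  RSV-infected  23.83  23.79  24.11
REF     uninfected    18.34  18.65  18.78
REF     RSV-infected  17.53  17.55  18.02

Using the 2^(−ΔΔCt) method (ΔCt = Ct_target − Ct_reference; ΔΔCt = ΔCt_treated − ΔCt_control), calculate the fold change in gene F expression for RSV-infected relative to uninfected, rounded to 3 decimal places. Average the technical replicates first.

Mean Ct: gene F uninfected 20.680; gene F RSV-infected 23.910; REF uninfected 18.590; REF RSV-infected 17.700
ΔCt(uninfected) = 20.680 − 18.590 = 2.090
ΔCt(RSV-infected) = 23.910 − 17.700 = 6.210
ΔΔCt = 6.210 − 2.090 = 4.120
Fold change = 2^(−4.120) = 0.0575

0.058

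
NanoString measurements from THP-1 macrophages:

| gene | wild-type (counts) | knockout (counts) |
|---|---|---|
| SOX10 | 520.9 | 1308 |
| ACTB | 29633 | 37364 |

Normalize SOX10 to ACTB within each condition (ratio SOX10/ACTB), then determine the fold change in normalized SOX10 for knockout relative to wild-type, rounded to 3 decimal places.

SOX10/ACTB (wild-type) = 520.9 / 29633 = 0.017578
SOX10/ACTB (knockout) = 1308 / 37364 = 0.035007
Fold change = 0.035007 / 0.017578 = 1.9915

1.991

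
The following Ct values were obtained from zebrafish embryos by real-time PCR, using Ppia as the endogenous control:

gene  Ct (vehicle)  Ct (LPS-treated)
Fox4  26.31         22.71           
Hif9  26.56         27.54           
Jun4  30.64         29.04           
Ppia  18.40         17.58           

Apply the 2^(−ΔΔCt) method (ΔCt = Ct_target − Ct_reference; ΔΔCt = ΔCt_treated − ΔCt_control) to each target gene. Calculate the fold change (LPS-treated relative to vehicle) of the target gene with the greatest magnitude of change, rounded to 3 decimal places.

Fox4: ΔΔCt = (22.71−17.58) − (26.31−18.40) = 5.13 − 7.91 = -2.78; fold change = 2^2.78 = 6.869
Hif9: ΔΔCt = (27.54−17.58) − (26.56−18.40) = 9.96 − 8.16 = 1.80; fold change = 2^-1.80 = 0.287
Jun4: ΔΔCt = (29.04−17.58) − (30.64−18.40) = 11.46 − 12.24 = -0.78; fold change = 2^0.78 = 1.717
Fox4 has the largest |ΔΔCt| = 2.78.

6.869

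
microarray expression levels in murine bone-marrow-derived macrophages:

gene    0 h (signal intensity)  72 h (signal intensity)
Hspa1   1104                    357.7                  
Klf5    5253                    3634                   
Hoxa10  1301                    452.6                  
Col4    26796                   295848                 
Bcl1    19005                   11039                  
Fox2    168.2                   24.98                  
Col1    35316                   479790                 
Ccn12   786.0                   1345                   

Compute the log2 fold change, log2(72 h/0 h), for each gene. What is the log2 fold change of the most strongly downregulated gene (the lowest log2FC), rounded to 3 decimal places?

-2.751

log2(357.7/1104) = -1.626  (Hspa1)
log2(3634/5253) = -0.532  (Klf5)
log2(452.6/1301) = -1.523  (Hoxa10)
log2(295848/26796) = 3.465  (Col4)
log2(11039/19005) = -0.784  (Bcl1)
log2(24.98/168.2) = -2.751  (Fox2)
log2(479790/35316) = 3.764  (Col1)
log2(1345/786.0) = 0.775  (Ccn12)
Fox2 is most strongly downregulated.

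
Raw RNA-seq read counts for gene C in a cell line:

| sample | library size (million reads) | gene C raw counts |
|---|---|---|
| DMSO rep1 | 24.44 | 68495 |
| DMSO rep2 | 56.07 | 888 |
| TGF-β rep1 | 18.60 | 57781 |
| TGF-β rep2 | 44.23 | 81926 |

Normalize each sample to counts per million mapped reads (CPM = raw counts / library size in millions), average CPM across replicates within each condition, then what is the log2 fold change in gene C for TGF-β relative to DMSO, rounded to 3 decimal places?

CPM(DMSO rep1) = 68495 / 24.44 = 2802.5777
CPM(DMSO rep2) = 888 / 56.07 = 15.8373
CPM(TGF-β rep1) = 57781 / 18.60 = 3106.5054
CPM(TGF-β rep2) = 81926 / 44.23 = 1852.2722
mean CPM(DMSO) = 1409.2075; mean CPM(TGF-β) = 2479.3888
Fold change = 2479.3888 / 1409.2075 = 1.75942
log2(1.75942) = 0.8151

0.815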